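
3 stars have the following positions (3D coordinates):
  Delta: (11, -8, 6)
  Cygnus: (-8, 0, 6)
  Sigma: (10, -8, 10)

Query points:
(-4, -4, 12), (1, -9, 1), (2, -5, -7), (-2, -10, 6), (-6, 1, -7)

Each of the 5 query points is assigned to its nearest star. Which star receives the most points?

Cygnus

(-4, -4, 12) — d² to each: Delta:277, Cygnus:68, Sigma:216 → nearest is Cygnus
(1, -9, 1) — d² to each: Delta:126, Cygnus:187, Sigma:163 → nearest is Delta
(2, -5, -7) — d² to each: Delta:259, Cygnus:294, Sigma:362 → nearest is Delta
(-2, -10, 6) — d² to each: Delta:173, Cygnus:136, Sigma:164 → nearest is Cygnus
(-6, 1, -7) — d² to each: Delta:539, Cygnus:174, Sigma:626 → nearest is Cygnus
Tally — Delta:2, Cygnus:3. Cygnus captures the most (3).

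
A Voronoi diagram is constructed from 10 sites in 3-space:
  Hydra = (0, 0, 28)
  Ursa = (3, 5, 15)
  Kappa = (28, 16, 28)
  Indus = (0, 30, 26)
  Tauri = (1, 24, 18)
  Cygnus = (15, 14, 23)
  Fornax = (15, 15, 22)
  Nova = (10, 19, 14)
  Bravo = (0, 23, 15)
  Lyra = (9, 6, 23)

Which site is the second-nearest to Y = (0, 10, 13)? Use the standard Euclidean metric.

Bravo

Squared Euclidean distances:
d²(Y, Hydra) = (0−0)² + (10−0)² + (13−28)² = 0 + 100 + 225 = 325
d²(Y, Ursa) = (0−3)² + (10−5)² + (13−15)² = 9 + 25 + 4 = 38
d²(Y, Kappa) = (0−28)² + (10−16)² + (13−28)² = 784 + 36 + 225 = 1045
d²(Y, Indus) = (0−0)² + (10−30)² + (13−26)² = 0 + 400 + 169 = 569
d²(Y, Tauri) = (0−1)² + (10−24)² + (13−18)² = 1 + 196 + 25 = 222
d²(Y, Cygnus) = (0−15)² + (10−14)² + (13−23)² = 225 + 16 + 100 = 341
d²(Y, Fornax) = (0−15)² + (10−15)² + (13−22)² = 225 + 25 + 81 = 331
d²(Y, Nova) = (0−10)² + (10−19)² + (13−14)² = 100 + 81 + 1 = 182
d²(Y, Bravo) = (0−0)² + (10−23)² + (13−15)² = 0 + 169 + 4 = 173
d²(Y, Lyra) = (0−9)² + (10−6)² + (13−23)² = 81 + 16 + 100 = 197
Sorted ascending: Ursa, Bravo, Nova, … — the second-nearest is Bravo.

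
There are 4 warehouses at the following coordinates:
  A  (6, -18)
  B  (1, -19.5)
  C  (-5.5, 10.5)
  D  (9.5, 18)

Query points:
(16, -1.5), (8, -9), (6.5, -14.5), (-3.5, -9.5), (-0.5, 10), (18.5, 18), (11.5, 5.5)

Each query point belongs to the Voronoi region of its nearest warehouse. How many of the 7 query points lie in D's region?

(16, -1.5) — d² to each: A:372.25, B:549, C:606.25, D:422.5 → nearest is A
(8, -9) — d² to each: A:85, B:159.25, C:562.5, D:731.25 → nearest is A
(6.5, -14.5) — d² to each: A:12.5, B:55.25, C:769, D:1065.25 → nearest is A
(-3.5, -9.5) — d² to each: A:162.5, B:120.25, C:404, D:925.25 → nearest is B
(-0.5, 10) — d² to each: A:826.25, B:872.5, C:25.25, D:164 → nearest is C
(18.5, 18) — d² to each: A:1452.25, B:1712.5, C:632.25, D:81 → nearest is D
(11.5, 5.5) — d² to each: A:582.5, B:735.25, C:314, D:160.25 → nearest is D
2 of the 7 points have D as nearest.

2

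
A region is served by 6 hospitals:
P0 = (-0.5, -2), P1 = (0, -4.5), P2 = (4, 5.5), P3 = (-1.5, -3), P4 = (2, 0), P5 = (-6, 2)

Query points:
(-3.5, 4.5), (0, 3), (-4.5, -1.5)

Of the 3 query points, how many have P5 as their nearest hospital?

1

(-3.5, 4.5) — d² to each: P0:51.25, P1:93.25, P2:57.25, P3:60.25, P4:50.5, P5:12.5 → nearest is P5
(0, 3) — d² to each: P0:25.25, P1:56.25, P2:22.25, P3:38.25, P4:13, P5:37 → nearest is P4
(-4.5, -1.5) — d² to each: P0:16.25, P1:29.25, P2:121.25, P3:11.25, P4:44.5, P5:14.5 → nearest is P3
1 of the 3 points has P5 as nearest.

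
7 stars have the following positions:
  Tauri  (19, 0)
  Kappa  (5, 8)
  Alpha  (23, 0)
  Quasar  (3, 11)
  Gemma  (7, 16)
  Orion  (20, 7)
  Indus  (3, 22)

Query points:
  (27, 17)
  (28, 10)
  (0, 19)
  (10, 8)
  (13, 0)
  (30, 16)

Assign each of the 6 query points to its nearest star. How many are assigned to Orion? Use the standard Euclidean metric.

(27, 17) — d² to each: Tauri:353, Kappa:565, Alpha:305, Quasar:612, Gemma:401, Orion:149, Indus:601 → nearest is Orion
(28, 10) — d² to each: Tauri:181, Kappa:533, Alpha:125, Quasar:626, Gemma:477, Orion:73, Indus:769 → nearest is Orion
(0, 19) — d² to each: Tauri:722, Kappa:146, Alpha:890, Quasar:73, Gemma:58, Orion:544, Indus:18 → nearest is Indus
(10, 8) — d² to each: Tauri:145, Kappa:25, Alpha:233, Quasar:58, Gemma:73, Orion:101, Indus:245 → nearest is Kappa
(13, 0) — d² to each: Tauri:36, Kappa:128, Alpha:100, Quasar:221, Gemma:292, Orion:98, Indus:584 → nearest is Tauri
(30, 16) — d² to each: Tauri:377, Kappa:689, Alpha:305, Quasar:754, Gemma:529, Orion:181, Indus:765 → nearest is Orion
3 of the 6 points have Orion as nearest.

3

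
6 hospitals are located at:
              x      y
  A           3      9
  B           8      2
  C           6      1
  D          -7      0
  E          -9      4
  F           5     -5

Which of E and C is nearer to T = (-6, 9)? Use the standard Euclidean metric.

Compare squared distances:
|TE|² = (-6−(-9))² + (9−4)² = 9 + 25 = 34
|TC|² = (-6−6)² + (9−1)² = 144 + 64 = 208
34 < 208, so E is closer.

E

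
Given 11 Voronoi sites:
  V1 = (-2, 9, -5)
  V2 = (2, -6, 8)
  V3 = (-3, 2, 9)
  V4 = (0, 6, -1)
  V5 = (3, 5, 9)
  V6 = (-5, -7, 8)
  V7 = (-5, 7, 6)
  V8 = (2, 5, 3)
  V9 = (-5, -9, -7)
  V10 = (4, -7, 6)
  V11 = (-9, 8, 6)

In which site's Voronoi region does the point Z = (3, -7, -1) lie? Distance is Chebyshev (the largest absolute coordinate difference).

d(Z,V1) = max(5, 16, 4) = 16
d(Z,V2) = max(1, 1, 9) = 9
d(Z,V3) = max(6, 9, 10) = 10
d(Z,V4) = max(3, 13, 0) = 13
d(Z,V5) = max(0, 12, 10) = 12
d(Z,V6) = max(8, 0, 9) = 9
d(Z,V7) = max(8, 14, 7) = 14
d(Z,V8) = max(1, 12, 4) = 12
d(Z,V9) = max(8, 2, 6) = 8
d(Z, V10) = max(1, 0, 7) = 7
d(Z, V11) = max(12, 15, 7) = 15
Minimum is at V10.

V10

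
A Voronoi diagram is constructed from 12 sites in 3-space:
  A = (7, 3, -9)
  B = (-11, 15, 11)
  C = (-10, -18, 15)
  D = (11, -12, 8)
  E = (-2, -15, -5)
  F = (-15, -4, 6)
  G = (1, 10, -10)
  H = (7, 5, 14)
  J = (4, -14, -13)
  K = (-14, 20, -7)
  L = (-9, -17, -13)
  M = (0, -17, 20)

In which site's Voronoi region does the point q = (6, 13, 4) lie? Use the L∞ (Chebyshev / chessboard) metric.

d(q,A) = max(1, 10, 13) = 13
d(q,B) = max(17, 2, 7) = 17
d(q,C) = max(16, 31, 11) = 31
d(q,D) = max(5, 25, 4) = 25
d(q,E) = max(8, 28, 9) = 28
d(q,F) = max(21, 17, 2) = 21
d(q,G) = max(5, 3, 14) = 14
d(q,H) = max(1, 8, 10) = 10
d(q,J) = max(2, 27, 17) = 27
d(q,K) = max(20, 7, 11) = 20
d(q,L) = max(15, 30, 17) = 30
d(q,M) = max(6, 30, 16) = 30
The smallest is to H, so q lies in the Voronoi region of H.

H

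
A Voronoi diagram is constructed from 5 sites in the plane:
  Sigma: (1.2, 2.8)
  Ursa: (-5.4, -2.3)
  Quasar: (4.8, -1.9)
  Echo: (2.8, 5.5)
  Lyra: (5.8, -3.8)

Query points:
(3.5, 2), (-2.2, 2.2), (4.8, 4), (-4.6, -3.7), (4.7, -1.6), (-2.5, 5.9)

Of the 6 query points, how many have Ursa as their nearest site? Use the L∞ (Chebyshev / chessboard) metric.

1

(3.5, 2) — d to each: Sigma:2.3, Ursa:8.9, Quasar:3.9, Echo:3.5, Lyra:5.8 → nearest is Sigma
(-2.2, 2.2) — d to each: Sigma:3.4, Ursa:4.5, Quasar:7, Echo:5, Lyra:8 → nearest is Sigma
(4.8, 4) — d to each: Sigma:3.6, Ursa:10.2, Quasar:5.9, Echo:2, Lyra:7.8 → nearest is Echo
(-4.6, -3.7) — d to each: Sigma:6.5, Ursa:1.4, Quasar:9.4, Echo:9.2, Lyra:10.4 → nearest is Ursa
(4.7, -1.6) — d to each: Sigma:4.4, Ursa:10.1, Quasar:0.3, Echo:7.1, Lyra:2.2 → nearest is Quasar
(-2.5, 5.9) — d to each: Sigma:3.7, Ursa:8.2, Quasar:7.8, Echo:5.3, Lyra:9.7 → nearest is Sigma
1 of the 6 points has Ursa as nearest.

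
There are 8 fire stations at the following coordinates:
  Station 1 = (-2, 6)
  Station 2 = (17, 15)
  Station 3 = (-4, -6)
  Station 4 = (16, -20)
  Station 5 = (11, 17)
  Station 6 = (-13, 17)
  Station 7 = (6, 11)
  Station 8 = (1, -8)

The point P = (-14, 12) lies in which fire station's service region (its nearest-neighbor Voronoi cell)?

Station 6

Squared Euclidean distances:
d²(P, Station 1) = (-14−(-2))² + (12−6)² = 144 + 36 = 180
d²(P, Station 2) = (-14−17)² + (12−15)² = 961 + 9 = 970
d²(P, Station 3) = (-14−(-4))² + (12−(-6))² = 100 + 324 = 424
d²(P, Station 4) = (-14−16)² + (12−(-20))² = 900 + 1024 = 1924
d²(P, Station 5) = (-14−11)² + (12−17)² = 625 + 25 = 650
d²(P, Station 6) = (-14−(-13))² + (12−17)² = 1 + 25 = 26
d²(P, Station 7) = (-14−6)² + (12−11)² = 400 + 1 = 401
d²(P, Station 8) = (-14−1)² + (12−(-8))² = 225 + 400 = 625
Station 6 is nearest.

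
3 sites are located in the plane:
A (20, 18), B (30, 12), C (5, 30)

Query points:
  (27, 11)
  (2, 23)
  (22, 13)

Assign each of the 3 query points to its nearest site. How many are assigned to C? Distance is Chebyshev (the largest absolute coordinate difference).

(27, 11) — d to each: A:7, B:3, C:22 → nearest is B
(2, 23) — d to each: A:18, B:28, C:7 → nearest is C
(22, 13) — d to each: A:5, B:8, C:17 → nearest is A
1 of the 3 points has C as nearest.

1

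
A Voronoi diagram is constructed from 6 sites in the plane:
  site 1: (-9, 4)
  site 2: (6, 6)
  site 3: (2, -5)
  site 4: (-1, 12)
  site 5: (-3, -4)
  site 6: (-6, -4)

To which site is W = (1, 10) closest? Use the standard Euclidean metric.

Since √ is increasing, it suffices to compare squared distances:
d²(W, site 1) = (1−(-9))² + (10−4)² = 100 + 36 = 136
d²(W, site 2) = (1−6)² + (10−6)² = 25 + 16 = 41
d²(W, site 3) = (1−2)² + (10−(-5))² = 1 + 225 = 226
d²(W, site 4) = (1−(-1))² + (10−12)² = 4 + 4 = 8
d²(W, site 5) = (1−(-3))² + (10−(-4))² = 16 + 196 = 212
d²(W, site 6) = (1−(-6))² + (10−(-4))² = 49 + 196 = 245
site 4 is nearest.

site 4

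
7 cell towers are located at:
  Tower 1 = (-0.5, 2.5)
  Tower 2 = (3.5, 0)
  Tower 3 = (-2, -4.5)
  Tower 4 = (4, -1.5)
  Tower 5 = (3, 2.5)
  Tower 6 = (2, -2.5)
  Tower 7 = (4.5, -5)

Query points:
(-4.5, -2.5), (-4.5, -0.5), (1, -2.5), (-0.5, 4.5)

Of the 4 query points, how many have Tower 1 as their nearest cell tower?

1

(-4.5, -2.5) — d² to each: Tower 1:41, Tower 2:70.25, Tower 3:10.25, Tower 4:73.25, Tower 5:81.25, Tower 6:42.25, Tower 7:87.25 → nearest is Tower 3
(-4.5, -0.5) — d² to each: Tower 1:25, Tower 2:64.25, Tower 3:22.25, Tower 4:73.25, Tower 5:65.25, Tower 6:46.25, Tower 7:101.25 → nearest is Tower 3
(1, -2.5) — d² to each: Tower 1:27.25, Tower 2:12.5, Tower 3:13, Tower 4:10, Tower 5:29, Tower 6:1, Tower 7:18.5 → nearest is Tower 6
(-0.5, 4.5) — d² to each: Tower 1:4, Tower 2:36.25, Tower 3:83.25, Tower 4:56.25, Tower 5:16.25, Tower 6:55.25, Tower 7:115.25 → nearest is Tower 1
1 of the 4 points has Tower 1 as nearest.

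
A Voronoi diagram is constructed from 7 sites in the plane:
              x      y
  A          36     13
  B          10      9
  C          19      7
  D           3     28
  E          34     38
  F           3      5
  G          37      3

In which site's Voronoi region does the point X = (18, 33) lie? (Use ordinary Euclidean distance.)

D

Since √ is increasing, it suffices to compare squared distances:
|XA|² = (18−36)² + (33−13)² = 324 + 400 = 724
|XB|² = (18−10)² + (33−9)² = 64 + 576 = 640
|XC|² = (18−19)² + (33−7)² = 1 + 676 = 677
|XD|² = (18−3)² + (33−28)² = 225 + 25 = 250
|XE|² = (18−34)² + (33−38)² = 256 + 25 = 281
|XF|² = (18−3)² + (33−5)² = 225 + 784 = 1009
|XG|² = (18−37)² + (33−3)² = 361 + 900 = 1261
The smallest is to D, so X lies in the Voronoi region of D.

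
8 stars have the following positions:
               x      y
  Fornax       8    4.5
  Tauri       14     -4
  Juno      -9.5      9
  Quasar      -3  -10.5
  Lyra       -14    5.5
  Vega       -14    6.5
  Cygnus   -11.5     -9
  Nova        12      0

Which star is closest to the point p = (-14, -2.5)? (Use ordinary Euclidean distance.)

Compare squared distances (the ordering matches that of the actual distances):
d²(p, Fornax) = 484 + 49 = 533
d²(p, Tauri) = 784 + 2.25 = 786.25
d²(p, Juno) = 20.25 + 132.25 = 152.5
d²(p, Quasar) = 121 + 64 = 185
d²(p, Lyra) = 0 + 64 = 64
d²(p, Vega) = 0 + 81 = 81
d²(p, Cygnus) = 6.25 + 42.25 = 48.5
d²(p, Nova) = 676 + 6.25 = 682.25
The smallest is to Cygnus, so p lies in the Voronoi region of Cygnus.

Cygnus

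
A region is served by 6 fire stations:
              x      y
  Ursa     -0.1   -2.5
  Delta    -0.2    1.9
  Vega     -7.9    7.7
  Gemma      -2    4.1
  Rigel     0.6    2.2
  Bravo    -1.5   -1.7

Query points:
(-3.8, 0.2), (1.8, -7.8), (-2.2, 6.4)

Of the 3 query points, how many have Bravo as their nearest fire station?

(-3.8, 0.2) — d² to each: Ursa:20.98, Delta:15.85, Vega:73.06, Gemma:18.45, Rigel:23.36, Bravo:8.9 → nearest is Bravo
(1.8, -7.8) — d² to each: Ursa:31.7, Delta:98.09, Vega:334.34, Gemma:156.05, Rigel:101.44, Bravo:48.1 → nearest is Ursa
(-2.2, 6.4) — d² to each: Ursa:83.62, Delta:24.25, Vega:34.18, Gemma:5.33, Rigel:25.48, Bravo:66.1 → nearest is Gemma
1 of the 3 points has Bravo as nearest.

1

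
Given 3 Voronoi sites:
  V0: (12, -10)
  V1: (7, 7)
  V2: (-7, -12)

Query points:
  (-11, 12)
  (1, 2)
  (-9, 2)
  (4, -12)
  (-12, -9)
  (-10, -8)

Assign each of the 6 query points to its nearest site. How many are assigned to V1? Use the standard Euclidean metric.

2

(-11, 12) — d² to each: V0:1013, V1:349, V2:592 → nearest is V1
(1, 2) — d² to each: V0:265, V1:61, V2:260 → nearest is V1
(-9, 2) — d² to each: V0:585, V1:281, V2:200 → nearest is V2
(4, -12) — d² to each: V0:68, V1:370, V2:121 → nearest is V0
(-12, -9) — d² to each: V0:577, V1:617, V2:34 → nearest is V2
(-10, -8) — d² to each: V0:488, V1:514, V2:25 → nearest is V2
2 of the 6 points have V1 as nearest.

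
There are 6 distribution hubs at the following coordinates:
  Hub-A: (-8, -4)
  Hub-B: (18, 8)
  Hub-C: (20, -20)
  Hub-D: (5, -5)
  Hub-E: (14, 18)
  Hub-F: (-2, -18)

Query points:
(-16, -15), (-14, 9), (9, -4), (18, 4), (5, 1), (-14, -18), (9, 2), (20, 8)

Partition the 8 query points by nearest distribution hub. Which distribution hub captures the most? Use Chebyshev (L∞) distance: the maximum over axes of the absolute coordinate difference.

(-16, -15) — d to each: Hub-A:11, Hub-B:34, Hub-C:36, Hub-D:21, Hub-E:33, Hub-F:14 → nearest is Hub-A
(-14, 9) — d to each: Hub-A:13, Hub-B:32, Hub-C:34, Hub-D:19, Hub-E:28, Hub-F:27 → nearest is Hub-A
(9, -4) — d to each: Hub-A:17, Hub-B:12, Hub-C:16, Hub-D:4, Hub-E:22, Hub-F:14 → nearest is Hub-D
(18, 4) — d to each: Hub-A:26, Hub-B:4, Hub-C:24, Hub-D:13, Hub-E:14, Hub-F:22 → nearest is Hub-B
(5, 1) — d to each: Hub-A:13, Hub-B:13, Hub-C:21, Hub-D:6, Hub-E:17, Hub-F:19 → nearest is Hub-D
(-14, -18) — d to each: Hub-A:14, Hub-B:32, Hub-C:34, Hub-D:19, Hub-E:36, Hub-F:12 → nearest is Hub-F
(9, 2) — d to each: Hub-A:17, Hub-B:9, Hub-C:22, Hub-D:7, Hub-E:16, Hub-F:20 → nearest is Hub-D
(20, 8) — d to each: Hub-A:28, Hub-B:2, Hub-C:28, Hub-D:15, Hub-E:10, Hub-F:26 → nearest is Hub-B
Tally — Hub-A:2, Hub-B:2, Hub-D:3, Hub-F:1. Hub-D captures the most (3).

Hub-D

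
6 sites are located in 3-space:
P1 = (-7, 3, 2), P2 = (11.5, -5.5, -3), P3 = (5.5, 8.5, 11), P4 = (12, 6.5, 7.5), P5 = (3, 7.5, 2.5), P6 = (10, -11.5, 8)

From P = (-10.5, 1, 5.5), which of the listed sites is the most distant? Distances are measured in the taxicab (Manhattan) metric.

P2

d(P,P1) = |-10.5−(-7)| + |1−3| + |5.5−2| = 3.5 + 2 + 3.5 = 9
d(P,P2) = |-10.5−11.5| + |1−(-5.5)| + |5.5−(-3)| = 22 + 6.5 + 8.5 = 37
d(P,P3) = |-10.5−5.5| + |1−8.5| + |5.5−11| = 16 + 7.5 + 5.5 = 29
d(P,P4) = |-10.5−12| + |1−6.5| + |5.5−7.5| = 22.5 + 5.5 + 2 = 30
d(P,P5) = |-10.5−3| + |1−7.5| + |5.5−2.5| = 13.5 + 6.5 + 3 = 23
d(P,P6) = |-10.5−10| + |1−(-11.5)| + |5.5−8| = 20.5 + 12.5 + 2.5 = 35.5
The largest is to P2.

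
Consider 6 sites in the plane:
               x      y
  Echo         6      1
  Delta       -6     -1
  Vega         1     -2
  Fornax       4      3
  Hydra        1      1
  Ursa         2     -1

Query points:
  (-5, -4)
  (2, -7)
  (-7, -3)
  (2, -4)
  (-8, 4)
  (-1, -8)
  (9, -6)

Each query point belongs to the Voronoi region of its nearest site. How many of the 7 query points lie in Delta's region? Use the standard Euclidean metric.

3

(-5, -4) — d² to each: Echo:146, Delta:10, Vega:40, Fornax:130, Hydra:61, Ursa:58 → nearest is Delta
(2, -7) — d² to each: Echo:80, Delta:100, Vega:26, Fornax:104, Hydra:65, Ursa:36 → nearest is Vega
(-7, -3) — d² to each: Echo:185, Delta:5, Vega:65, Fornax:157, Hydra:80, Ursa:85 → nearest is Delta
(2, -4) — d² to each: Echo:41, Delta:73, Vega:5, Fornax:53, Hydra:26, Ursa:9 → nearest is Vega
(-8, 4) — d² to each: Echo:205, Delta:29, Vega:117, Fornax:145, Hydra:90, Ursa:125 → nearest is Delta
(-1, -8) — d² to each: Echo:130, Delta:74, Vega:40, Fornax:146, Hydra:85, Ursa:58 → nearest is Vega
(9, -6) — d² to each: Echo:58, Delta:250, Vega:80, Fornax:106, Hydra:113, Ursa:74 → nearest is Echo
3 of the 7 points have Delta as nearest.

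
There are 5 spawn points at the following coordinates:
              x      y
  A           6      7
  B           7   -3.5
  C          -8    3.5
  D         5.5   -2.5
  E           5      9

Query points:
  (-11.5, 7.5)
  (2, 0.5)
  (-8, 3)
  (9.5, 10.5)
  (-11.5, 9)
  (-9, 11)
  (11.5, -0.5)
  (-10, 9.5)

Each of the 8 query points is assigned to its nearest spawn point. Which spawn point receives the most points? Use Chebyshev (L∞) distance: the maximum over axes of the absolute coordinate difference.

C

(-11.5, 7.5) — d to each: A:17.5, B:18.5, C:4, D:17, E:16.5 → nearest is C
(2, 0.5) — d to each: A:6.5, B:5, C:10, D:3.5, E:8.5 → nearest is D
(-8, 3) — d to each: A:14, B:15, C:0.5, D:13.5, E:13 → nearest is C
(9.5, 10.5) — d to each: A:3.5, B:14, C:17.5, D:13, E:4.5 → nearest is A
(-11.5, 9) — d to each: A:17.5, B:18.5, C:5.5, D:17, E:16.5 → nearest is C
(-9, 11) — d to each: A:15, B:16, C:7.5, D:14.5, E:14 → nearest is C
(11.5, -0.5) — d to each: A:7.5, B:4.5, C:19.5, D:6, E:9.5 → nearest is B
(-10, 9.5) — d to each: A:16, B:17, C:6, D:15.5, E:15 → nearest is C
Tally — A:1, B:1, C:5, D:1. C captures the most (5).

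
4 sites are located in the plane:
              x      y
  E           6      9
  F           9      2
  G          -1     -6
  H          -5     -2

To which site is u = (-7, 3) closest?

Since √ is increasing, it suffices to compare squared distances:
|uE|² = (-7−6)² + (3−9)² = 169 + 36 = 205
|uF|² = (-7−9)² + (3−2)² = 256 + 1 = 257
|uG|² = (-7−(-1))² + (3−(-6))² = 36 + 81 = 117
|uH|² = (-7−(-5))² + (3−(-2))² = 4 + 25 = 29
Minimum is at H.

H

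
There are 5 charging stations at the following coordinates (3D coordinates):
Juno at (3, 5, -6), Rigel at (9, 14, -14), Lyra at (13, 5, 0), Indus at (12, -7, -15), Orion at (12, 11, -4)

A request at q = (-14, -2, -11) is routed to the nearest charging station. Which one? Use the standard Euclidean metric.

Juno

Compare squared distances (the ordering matches that of the actual distances):
d²(q, Juno) = (-14−3)² + (-2−5)² + (-11−(-6))² = 289 + 49 + 25 = 363
d²(q, Rigel) = (-14−9)² + (-2−14)² + (-11−(-14))² = 529 + 256 + 9 = 794
d²(q, Lyra) = (-14−13)² + (-2−5)² + (-11−0)² = 729 + 49 + 121 = 899
d²(q, Indus) = (-14−12)² + (-2−(-7))² + (-11−(-15))² = 676 + 25 + 16 = 717
d²(q, Orion) = (-14−12)² + (-2−11)² + (-11−(-4))² = 676 + 169 + 49 = 894
Juno is nearest.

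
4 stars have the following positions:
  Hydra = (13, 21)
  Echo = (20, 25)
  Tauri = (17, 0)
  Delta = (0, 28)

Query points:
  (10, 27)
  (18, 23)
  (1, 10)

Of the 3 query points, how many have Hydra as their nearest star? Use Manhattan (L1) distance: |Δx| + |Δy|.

(10, 27) — d to each: Hydra:9, Echo:12, Tauri:34, Delta:11 → nearest is Hydra
(18, 23) — d to each: Hydra:7, Echo:4, Tauri:24, Delta:23 → nearest is Echo
(1, 10) — d to each: Hydra:23, Echo:34, Tauri:26, Delta:19 → nearest is Delta
1 of the 3 points has Hydra as nearest.

1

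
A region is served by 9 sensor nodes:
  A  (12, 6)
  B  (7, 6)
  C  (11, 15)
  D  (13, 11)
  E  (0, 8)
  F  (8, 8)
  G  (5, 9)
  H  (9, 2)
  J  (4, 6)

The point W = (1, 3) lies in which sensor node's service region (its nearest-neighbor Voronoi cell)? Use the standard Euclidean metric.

Compare squared distances (the ordering matches that of the actual distances):
|WA|² = 121 + 9 = 130
|WB|² = 36 + 9 = 45
|WC|² = 100 + 144 = 244
|WD|² = 144 + 64 = 208
|WE|² = 1 + 25 = 26
|WF|² = 49 + 25 = 74
|WG|² = 16 + 36 = 52
|WH|² = 64 + 1 = 65
|WJ|² = 9 + 9 = 18
J is nearest.

J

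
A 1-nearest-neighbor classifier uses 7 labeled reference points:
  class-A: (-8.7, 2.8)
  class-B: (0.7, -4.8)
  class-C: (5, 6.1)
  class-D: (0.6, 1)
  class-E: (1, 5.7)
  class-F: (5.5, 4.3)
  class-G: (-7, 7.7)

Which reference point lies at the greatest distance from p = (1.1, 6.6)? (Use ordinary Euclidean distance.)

Squared Euclidean distances:
d²(p, class-A) = (1.1−(-8.7))² + (6.6−2.8)² = 96.04 + 14.44 = 110.48
d²(p, class-B) = (1.1−0.7)² + (6.6−(-4.8))² = 0.16 + 129.96 = 130.12
d²(p, class-C) = (1.1−5)² + (6.6−6.1)² = 15.21 + 0.25 = 15.46
d²(p, class-D) = (1.1−0.6)² + (6.6−1)² = 0.25 + 31.36 = 31.61
d²(p, class-E) = (1.1−1)² + (6.6−5.7)² = 0.01 + 0.81 = 0.82
d²(p, class-F) = (1.1−5.5)² + (6.6−4.3)² = 19.36 + 5.29 = 24.65
d²(p, class-G) = (1.1−(-7))² + (6.6−7.7)² = 65.61 + 1.21 = 66.82
The largest is to class-B.

class-B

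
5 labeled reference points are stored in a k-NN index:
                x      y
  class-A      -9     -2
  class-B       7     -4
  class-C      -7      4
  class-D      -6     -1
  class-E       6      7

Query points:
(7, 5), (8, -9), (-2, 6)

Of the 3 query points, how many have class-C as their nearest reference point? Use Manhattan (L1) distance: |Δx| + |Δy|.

1

(7, 5) — d to each: class-A:23, class-B:9, class-C:15, class-D:19, class-E:3 → nearest is class-E
(8, -9) — d to each: class-A:24, class-B:6, class-C:28, class-D:22, class-E:18 → nearest is class-B
(-2, 6) — d to each: class-A:15, class-B:19, class-C:7, class-D:11, class-E:9 → nearest is class-C
1 of the 3 points has class-C as nearest.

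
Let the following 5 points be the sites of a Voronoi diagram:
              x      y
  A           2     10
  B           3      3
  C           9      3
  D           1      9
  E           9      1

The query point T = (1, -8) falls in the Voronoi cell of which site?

Compare squared distances (the ordering matches that of the actual distances):
|TA|² = (1−2)² + (-8−10)² = 1 + 324 = 325
|TB|² = (1−3)² + (-8−3)² = 4 + 121 = 125
|TC|² = (1−9)² + (-8−3)² = 64 + 121 = 185
|TD|² = (1−1)² + (-8−9)² = 0 + 289 = 289
|TE|² = (1−9)² + (-8−1)² = 64 + 81 = 145
B is nearest.

B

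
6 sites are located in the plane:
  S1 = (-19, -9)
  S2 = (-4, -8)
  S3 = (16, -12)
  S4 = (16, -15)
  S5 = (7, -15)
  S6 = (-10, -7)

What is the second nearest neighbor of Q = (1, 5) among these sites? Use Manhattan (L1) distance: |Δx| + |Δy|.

d(Q,S1) = |1−(-19)| + |5−(-9)| = 20 + 14 = 34
d(Q,S2) = |1−(-4)| + |5−(-8)| = 5 + 13 = 18
d(Q,S3) = |1−16| + |5−(-12)| = 15 + 17 = 32
d(Q,S4) = |1−16| + |5−(-15)| = 15 + 20 = 35
d(Q,S5) = |1−7| + |5−(-15)| = 6 + 20 = 26
d(Q,S6) = |1−(-10)| + |5−(-7)| = 11 + 12 = 23
Sorted ascending: S2, S6, S5, … — the second-nearest is S6.

S6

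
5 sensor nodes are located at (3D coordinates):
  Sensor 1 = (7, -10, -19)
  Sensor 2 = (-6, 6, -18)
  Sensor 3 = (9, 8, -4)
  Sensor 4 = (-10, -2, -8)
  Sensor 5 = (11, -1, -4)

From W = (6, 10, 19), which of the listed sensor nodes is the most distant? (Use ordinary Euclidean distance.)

Compare squared distances (the ordering matches that of the actual distances):
d²(W, Sensor 1) = (6−7)² + (10−(-10))² + (19−(-19))² = 1 + 400 + 1444 = 1845
d²(W, Sensor 2) = (6−(-6))² + (10−6)² + (19−(-18))² = 144 + 16 + 1369 = 1529
d²(W, Sensor 3) = (6−9)² + (10−8)² + (19−(-4))² = 9 + 4 + 529 = 542
d²(W, Sensor 4) = (6−(-10))² + (10−(-2))² + (19−(-8))² = 256 + 144 + 729 = 1129
d²(W, Sensor 5) = (6−11)² + (10−(-1))² + (19−(-4))² = 25 + 121 + 529 = 675
The largest is to Sensor 1.

Sensor 1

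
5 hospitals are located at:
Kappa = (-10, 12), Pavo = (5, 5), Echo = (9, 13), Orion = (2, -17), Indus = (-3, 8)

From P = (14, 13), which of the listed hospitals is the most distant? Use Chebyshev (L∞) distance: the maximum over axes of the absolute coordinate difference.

d(P, Kappa) = max(24, 1) = 24
d(P, Pavo) = max(9, 8) = 9
d(P, Echo) = max(5, 0) = 5
d(P, Orion) = max(12, 30) = 30
d(P, Indus) = max(17, 5) = 17
The largest is to Orion.

Orion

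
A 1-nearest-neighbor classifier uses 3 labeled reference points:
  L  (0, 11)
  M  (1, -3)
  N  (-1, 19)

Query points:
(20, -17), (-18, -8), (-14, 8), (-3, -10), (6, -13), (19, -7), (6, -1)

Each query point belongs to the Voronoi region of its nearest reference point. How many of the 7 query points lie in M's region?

6

(20, -17) — d² to each: L:1184, M:557, N:1737 → nearest is M
(-18, -8) — d² to each: L:685, M:386, N:1018 → nearest is M
(-14, 8) — d² to each: L:205, M:346, N:290 → nearest is L
(-3, -10) — d² to each: L:450, M:65, N:845 → nearest is M
(6, -13) — d² to each: L:612, M:125, N:1073 → nearest is M
(19, -7) — d² to each: L:685, M:340, N:1076 → nearest is M
(6, -1) — d² to each: L:180, M:29, N:449 → nearest is M
6 of the 7 points have M as nearest.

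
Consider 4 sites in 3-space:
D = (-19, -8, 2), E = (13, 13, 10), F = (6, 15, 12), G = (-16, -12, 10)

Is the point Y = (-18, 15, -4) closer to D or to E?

D

Compare squared distances:
|YD|² = (-18−(-19))² + (15−(-8))² + (-4−2)² = 1 + 529 + 36 = 566
|YE|² = (-18−13)² + (15−13)² + (-4−10)² = 961 + 4 + 196 = 1161
566 < 1161, so D is closer.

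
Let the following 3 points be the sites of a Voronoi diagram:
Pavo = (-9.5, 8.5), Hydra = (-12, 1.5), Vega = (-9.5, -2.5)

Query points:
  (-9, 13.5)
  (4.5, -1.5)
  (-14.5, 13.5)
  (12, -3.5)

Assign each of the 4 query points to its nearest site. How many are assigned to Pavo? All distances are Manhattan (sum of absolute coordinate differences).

2

(-9, 13.5) — d to each: Pavo:5.5, Hydra:15, Vega:16.5 → nearest is Pavo
(4.5, -1.5) — d to each: Pavo:24, Hydra:19.5, Vega:15 → nearest is Vega
(-14.5, 13.5) — d to each: Pavo:10, Hydra:14.5, Vega:21 → nearest is Pavo
(12, -3.5) — d to each: Pavo:33.5, Hydra:29, Vega:22.5 → nearest is Vega
2 of the 4 points have Pavo as nearest.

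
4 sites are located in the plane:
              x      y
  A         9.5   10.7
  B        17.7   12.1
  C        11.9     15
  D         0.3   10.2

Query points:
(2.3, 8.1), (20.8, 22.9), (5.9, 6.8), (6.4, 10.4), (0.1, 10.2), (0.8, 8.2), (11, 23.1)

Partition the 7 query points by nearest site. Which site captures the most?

D

(2.3, 8.1) — d² to each: A:58.6, B:253.16, C:139.77, D:8.41 → nearest is D
(20.8, 22.9) — d² to each: A:276.53, B:126.25, C:141.62, D:581.54 → nearest is B
(5.9, 6.8) — d² to each: A:28.17, B:167.33, C:103.24, D:42.92 → nearest is A
(6.4, 10.4) — d² to each: A:9.7, B:130.58, C:51.41, D:37.25 → nearest is A
(0.1, 10.2) — d² to each: A:88.61, B:313.37, C:162.28, D:0.04 → nearest is D
(0.8, 8.2) — d² to each: A:81.94, B:300.82, C:169.45, D:4.25 → nearest is D
(11, 23.1) — d² to each: A:156.01, B:165.89, C:66.42, D:280.9 → nearest is C
Tally — A:2, B:1, C:1, D:3. D captures the most (3).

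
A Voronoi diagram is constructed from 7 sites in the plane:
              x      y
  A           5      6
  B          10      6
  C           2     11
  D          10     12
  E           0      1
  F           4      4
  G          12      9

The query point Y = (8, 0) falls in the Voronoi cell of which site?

Compare squared distances (the ordering matches that of the actual distances):
|YA|² = (8−5)² + (0−6)² = 9 + 36 = 45
|YB|² = (8−10)² + (0−6)² = 4 + 36 = 40
|YC|² = (8−2)² + (0−11)² = 36 + 121 = 157
|YD|² = (8−10)² + (0−12)² = 4 + 144 = 148
|YE|² = (8−0)² + (0−1)² = 64 + 1 = 65
|YF|² = (8−4)² + (0−4)² = 16 + 16 = 32
|YG|² = (8−12)² + (0−9)² = 16 + 81 = 97
The smallest is to F, so Y lies in the Voronoi region of F.

F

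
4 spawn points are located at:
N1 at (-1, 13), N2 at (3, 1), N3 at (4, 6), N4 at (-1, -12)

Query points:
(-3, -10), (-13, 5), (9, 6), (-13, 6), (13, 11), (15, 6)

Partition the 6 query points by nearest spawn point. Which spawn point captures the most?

N3

(-3, -10) — d² to each: N1:533, N2:157, N3:305, N4:8 → nearest is N4
(-13, 5) — d² to each: N1:208, N2:272, N3:290, N4:433 → nearest is N1
(9, 6) — d² to each: N1:149, N2:61, N3:25, N4:424 → nearest is N3
(-13, 6) — d² to each: N1:193, N2:281, N3:289, N4:468 → nearest is N1
(13, 11) — d² to each: N1:200, N2:200, N3:106, N4:725 → nearest is N3
(15, 6) — d² to each: N1:305, N2:169, N3:121, N4:580 → nearest is N3
Tally — N1:2, N3:3, N4:1. N3 captures the most (3).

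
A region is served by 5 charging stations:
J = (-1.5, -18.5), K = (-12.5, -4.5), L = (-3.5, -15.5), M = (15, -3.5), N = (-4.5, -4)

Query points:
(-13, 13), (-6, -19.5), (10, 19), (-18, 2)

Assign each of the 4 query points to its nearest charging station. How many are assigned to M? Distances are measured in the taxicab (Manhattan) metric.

1

(-13, 13) — d to each: J:43, K:18, L:38, M:44.5, N:25.5 → nearest is K
(-6, -19.5) — d to each: J:5.5, K:21.5, L:6.5, M:37, N:17 → nearest is J
(10, 19) — d to each: J:49, K:46, L:48, M:27.5, N:37.5 → nearest is M
(-18, 2) — d to each: J:37, K:12, L:32, M:38.5, N:19.5 → nearest is K
1 of the 4 points has M as nearest.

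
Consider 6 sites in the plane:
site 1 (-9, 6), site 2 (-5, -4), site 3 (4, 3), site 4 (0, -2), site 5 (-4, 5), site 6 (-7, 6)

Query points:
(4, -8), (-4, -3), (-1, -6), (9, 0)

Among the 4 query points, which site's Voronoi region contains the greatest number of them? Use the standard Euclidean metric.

(4, -8) — d² to each: site 1:365, site 2:97, site 3:121, site 4:52, site 5:233, site 6:317 → nearest is site 4
(-4, -3) — d² to each: site 1:106, site 2:2, site 3:100, site 4:17, site 5:64, site 6:90 → nearest is site 2
(-1, -6) — d² to each: site 1:208, site 2:20, site 3:106, site 4:17, site 5:130, site 6:180 → nearest is site 4
(9, 0) — d² to each: site 1:360, site 2:212, site 3:34, site 4:85, site 5:194, site 6:292 → nearest is site 3
Tally — site 2:1, site 3:1, site 4:2. site 4 captures the most (2).

site 4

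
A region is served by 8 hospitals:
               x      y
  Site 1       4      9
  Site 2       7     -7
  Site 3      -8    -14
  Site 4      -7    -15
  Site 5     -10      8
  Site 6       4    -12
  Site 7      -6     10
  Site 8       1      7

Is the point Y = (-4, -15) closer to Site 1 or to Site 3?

Compare squared distances:
d²(Y, Site 1) = (-4−4)² + (-15−9)² = 64 + 576 = 640
d²(Y, Site 3) = (-4−(-8))² + (-15−(-14))² = 16 + 1 = 17
640 > 17, so Site 3 is closer.

Site 3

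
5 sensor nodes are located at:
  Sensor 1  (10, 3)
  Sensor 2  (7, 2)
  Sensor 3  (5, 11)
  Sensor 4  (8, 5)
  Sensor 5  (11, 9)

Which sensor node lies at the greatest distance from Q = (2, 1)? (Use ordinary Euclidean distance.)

Squared Euclidean distances:
d²(Q, Sensor 1) = (2−10)² + (1−3)² = 64 + 4 = 68
d²(Q, Sensor 2) = (2−7)² + (1−2)² = 25 + 1 = 26
d²(Q, Sensor 3) = (2−5)² + (1−11)² = 9 + 100 = 109
d²(Q, Sensor 4) = (2−8)² + (1−5)² = 36 + 16 = 52
d²(Q, Sensor 5) = (2−11)² + (1−9)² = 81 + 64 = 145
The largest is to Sensor 5.

Sensor 5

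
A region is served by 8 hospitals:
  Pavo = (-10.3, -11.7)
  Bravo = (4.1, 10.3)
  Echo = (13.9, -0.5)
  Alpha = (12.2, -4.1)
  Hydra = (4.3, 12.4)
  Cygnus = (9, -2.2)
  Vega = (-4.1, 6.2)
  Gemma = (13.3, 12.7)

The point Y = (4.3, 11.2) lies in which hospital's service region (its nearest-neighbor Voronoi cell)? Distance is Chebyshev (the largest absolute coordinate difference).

Bravo

d(Y, Pavo) = max(14.6, 22.9) = 22.9
d(Y, Bravo) = max(0.2, 0.9) = 0.9
d(Y, Echo) = max(9.6, 11.7) = 11.7
d(Y, Alpha) = max(7.9, 15.3) = 15.3
d(Y, Hydra) = max(0, 1.2) = 1.2
d(Y, Cygnus) = max(4.7, 13.4) = 13.4
d(Y, Vega) = max(8.4, 5) = 8.4
d(Y, Gemma) = max(9, 1.5) = 9
Minimum is at Bravo.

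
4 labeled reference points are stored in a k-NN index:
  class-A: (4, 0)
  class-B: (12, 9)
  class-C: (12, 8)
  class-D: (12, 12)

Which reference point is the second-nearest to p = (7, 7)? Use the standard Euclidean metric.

class-B

Since √ is increasing, it suffices to compare squared distances:
d²(p, class-A) = 9 + 49 = 58
d²(p, class-B) = 25 + 4 = 29
d²(p, class-C) = 25 + 1 = 26
d²(p, class-D) = 25 + 25 = 50
Sorted ascending: class-C, class-B, class-D, … — the second-nearest is class-B.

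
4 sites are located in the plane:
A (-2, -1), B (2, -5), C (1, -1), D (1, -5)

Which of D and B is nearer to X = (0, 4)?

Compare squared distances:
|XD|² = (0−1)² + (4−(-5))² = 1 + 81 = 82
|XB|² = (0−2)² + (4−(-5))² = 4 + 81 = 85
82 < 85, so D is closer.

D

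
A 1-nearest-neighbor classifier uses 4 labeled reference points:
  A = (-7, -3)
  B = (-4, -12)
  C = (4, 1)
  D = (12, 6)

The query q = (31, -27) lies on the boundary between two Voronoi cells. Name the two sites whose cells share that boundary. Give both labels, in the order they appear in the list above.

Squared distances from q to each site:
|qA|² = (31−(-7))² + (-27−(-3))² = 1444 + 576 = 2020
|qB|² = (31−(-4))² + (-27−(-12))² = 1225 + 225 = 1450
|qC|² = (31−4)² + (-27−1)² = 729 + 784 = 1513
|qD|² = (31−12)² + (-27−6)² = 361 + 1089 = 1450
q is equidistant from B and D (both at squared distance 1450), and every other site is strictly farther — so q lies on the B–D Voronoi edge.

B and D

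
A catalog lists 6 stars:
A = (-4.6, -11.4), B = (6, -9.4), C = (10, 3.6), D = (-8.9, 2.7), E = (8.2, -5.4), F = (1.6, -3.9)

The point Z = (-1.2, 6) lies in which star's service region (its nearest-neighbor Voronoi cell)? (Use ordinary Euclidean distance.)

D

Squared Euclidean distances:
|ZA|² = 11.56 + 302.76 = 314.32
|ZB|² = 51.84 + 237.16 = 289
|ZC|² = 125.44 + 5.76 = 131.2
|ZD|² = 59.29 + 10.89 = 70.18
|ZE|² = 88.36 + 129.96 = 218.32
|ZF|² = 7.84 + 98.01 = 105.85
Minimum is at D.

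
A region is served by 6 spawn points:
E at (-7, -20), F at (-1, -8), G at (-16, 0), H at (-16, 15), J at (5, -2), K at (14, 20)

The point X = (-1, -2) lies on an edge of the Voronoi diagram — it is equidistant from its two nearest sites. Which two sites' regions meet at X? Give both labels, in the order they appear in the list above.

Squared distances from X to each site:
|XE|² = 36 + 324 = 360
|XF|² = 0 + 36 = 36
|XG|² = 225 + 4 = 229
|XH|² = 225 + 289 = 514
|XJ|² = 36 + 0 = 36
|XK|² = 225 + 484 = 709
X is equidistant from F and J (both at squared distance 36), and every other site is strictly farther — so X lies on the F–J Voronoi edge.

F and J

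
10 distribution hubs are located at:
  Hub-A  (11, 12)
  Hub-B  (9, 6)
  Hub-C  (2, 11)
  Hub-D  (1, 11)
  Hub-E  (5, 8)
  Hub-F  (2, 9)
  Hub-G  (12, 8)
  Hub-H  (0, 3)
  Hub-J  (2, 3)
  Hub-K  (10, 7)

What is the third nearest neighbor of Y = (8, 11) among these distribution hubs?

Hub-K

Compare squared distances (the ordering matches that of the actual distances):
d²(Y, Hub-A) = 9 + 1 = 10
d²(Y, Hub-B) = 1 + 25 = 26
d²(Y, Hub-C) = 36 + 0 = 36
d²(Y, Hub-D) = 49 + 0 = 49
d²(Y, Hub-E) = 9 + 9 = 18
d²(Y, Hub-F) = 36 + 4 = 40
d²(Y, Hub-G) = 16 + 9 = 25
d²(Y, Hub-H) = 64 + 64 = 128
d²(Y, Hub-J) = 36 + 64 = 100
d²(Y, Hub-K) = 4 + 16 = 20
Sorted ascending: Hub-A, Hub-E, Hub-K, Hub-G, … — the third-nearest is Hub-K.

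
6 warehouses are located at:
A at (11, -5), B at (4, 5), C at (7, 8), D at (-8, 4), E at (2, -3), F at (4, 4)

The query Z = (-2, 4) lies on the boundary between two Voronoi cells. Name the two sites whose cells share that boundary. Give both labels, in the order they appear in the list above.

Squared distances from Z to each site:
|ZA|² = (-2−11)² + (4−(-5))² = 169 + 81 = 250
|ZB|² = (-2−4)² + (4−5)² = 36 + 1 = 37
|ZC|² = (-2−7)² + (4−8)² = 81 + 16 = 97
|ZD|² = (-2−(-8))² + (4−4)² = 36 + 0 = 36
|ZE|² = (-2−2)² + (4−(-3))² = 16 + 49 = 65
|ZF|² = (-2−4)² + (4−4)² = 36 + 0 = 36
Z is equidistant from D and F (both at squared distance 36), and every other site is strictly farther — so Z lies on the D–F Voronoi edge.

D and F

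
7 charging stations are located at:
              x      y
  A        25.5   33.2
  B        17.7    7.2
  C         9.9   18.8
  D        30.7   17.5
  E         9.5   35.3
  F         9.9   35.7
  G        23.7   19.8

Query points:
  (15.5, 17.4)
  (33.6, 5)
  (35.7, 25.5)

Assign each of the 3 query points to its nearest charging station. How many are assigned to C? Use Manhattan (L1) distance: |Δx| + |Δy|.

1

(15.5, 17.4) — d to each: A:25.8, B:12.4, C:7, D:15.3, E:23.9, F:23.9, G:10.6 → nearest is C
(33.6, 5) — d to each: A:36.3, B:18.1, C:37.5, D:15.4, E:54.4, F:54.4, G:24.7 → nearest is D
(35.7, 25.5) — d to each: A:17.9, B:36.3, C:32.5, D:13, E:36, F:36, G:17.7 → nearest is D
1 of the 3 points has C as nearest.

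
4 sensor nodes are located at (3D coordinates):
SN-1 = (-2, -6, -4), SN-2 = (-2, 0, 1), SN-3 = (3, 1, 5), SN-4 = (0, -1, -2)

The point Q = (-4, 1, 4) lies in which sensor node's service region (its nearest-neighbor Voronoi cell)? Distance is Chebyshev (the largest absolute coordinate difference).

SN-2

d(Q, SN-1) = max(2, 7, 8) = 8
d(Q, SN-2) = max(2, 1, 3) = 3
d(Q, SN-3) = max(7, 0, 1) = 7
d(Q, SN-4) = max(4, 2, 6) = 6
The smallest is to SN-2, so Q lies in the Voronoi region of SN-2.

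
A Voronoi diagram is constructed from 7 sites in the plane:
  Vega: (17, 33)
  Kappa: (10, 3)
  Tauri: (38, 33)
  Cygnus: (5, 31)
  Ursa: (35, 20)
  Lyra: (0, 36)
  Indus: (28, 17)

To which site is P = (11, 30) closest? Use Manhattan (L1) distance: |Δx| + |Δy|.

Cygnus

d(P, Vega) = |11−17| + |30−33| = 6 + 3 = 9
d(P, Kappa) = |11−10| + |30−3| = 1 + 27 = 28
d(P, Tauri) = |11−38| + |30−33| = 27 + 3 = 30
d(P, Cygnus) = |11−5| + |30−31| = 6 + 1 = 7
d(P, Ursa) = |11−35| + |30−20| = 24 + 10 = 34
d(P, Lyra) = |11−0| + |30−36| = 11 + 6 = 17
d(P, Indus) = |11−28| + |30−17| = 17 + 13 = 30
The smallest is to Cygnus, so P lies in the Voronoi region of Cygnus.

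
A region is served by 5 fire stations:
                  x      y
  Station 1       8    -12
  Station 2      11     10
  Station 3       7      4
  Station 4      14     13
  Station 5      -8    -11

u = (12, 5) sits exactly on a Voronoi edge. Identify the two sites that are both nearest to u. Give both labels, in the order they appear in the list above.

Squared distances from u to each site:
d²(u, Station 1) = (12−8)² + (5−(-12))² = 16 + 289 = 305
d²(u, Station 2) = (12−11)² + (5−10)² = 1 + 25 = 26
d²(u, Station 3) = (12−7)² + (5−4)² = 25 + 1 = 26
d²(u, Station 4) = (12−14)² + (5−13)² = 4 + 64 = 68
d²(u, Station 5) = (12−(-8))² + (5−(-11))² = 400 + 256 = 656
u is equidistant from Station 2 and Station 3 (both at squared distance 26), and every other site is strictly farther — so u lies on the Station 2–Station 3 Voronoi edge.

Station 2 and Station 3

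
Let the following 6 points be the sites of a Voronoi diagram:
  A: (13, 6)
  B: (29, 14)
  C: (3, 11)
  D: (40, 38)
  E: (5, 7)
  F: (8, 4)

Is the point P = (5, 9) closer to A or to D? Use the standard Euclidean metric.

A

Compare squared distances:
|PA|² = (5−13)² + (9−6)² = 64 + 9 = 73
|PD|² = (5−40)² + (9−38)² = 1225 + 841 = 2066
73 < 2066, so A is closer.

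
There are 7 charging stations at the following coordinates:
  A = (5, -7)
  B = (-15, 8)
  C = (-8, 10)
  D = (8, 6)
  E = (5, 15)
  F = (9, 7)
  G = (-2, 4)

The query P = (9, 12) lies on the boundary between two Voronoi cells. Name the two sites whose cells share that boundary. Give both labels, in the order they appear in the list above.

E and F

Squared distances from P to each site:
|PA|² = (9−5)² + (12−(-7))² = 16 + 361 = 377
|PB|² = (9−(-15))² + (12−8)² = 576 + 16 = 592
|PC|² = (9−(-8))² + (12−10)² = 289 + 4 = 293
|PD|² = (9−8)² + (12−6)² = 1 + 36 = 37
|PE|² = (9−5)² + (12−15)² = 16 + 9 = 25
|PF|² = (9−9)² + (12−7)² = 0 + 25 = 25
|PG|² = (9−(-2))² + (12−4)² = 121 + 64 = 185
P is equidistant from E and F (both at squared distance 25), and every other site is strictly farther — so P lies on the E–F Voronoi edge.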